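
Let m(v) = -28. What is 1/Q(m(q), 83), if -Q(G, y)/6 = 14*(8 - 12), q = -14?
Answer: 1/336 ≈ 0.0029762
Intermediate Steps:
Q(G, y) = 336 (Q(G, y) = -84*(8 - 12) = -84*(-4) = -6*(-56) = 336)
1/Q(m(q), 83) = 1/336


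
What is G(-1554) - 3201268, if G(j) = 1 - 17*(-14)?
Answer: -3201029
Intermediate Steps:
G(j) = 239 (G(j) = 1 + 238 = 239)
G(-1554) - 3201268 = 239 - 3201268 = -3201029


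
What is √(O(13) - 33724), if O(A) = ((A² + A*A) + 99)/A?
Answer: 5*I*√227747/13 ≈ 183.55*I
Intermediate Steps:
O(A) = (99 + 2*A²)/A (O(A) = ((A² + A²) + 99)/A = (2*A² + 99)/A = (99 + 2*A²)/A)
√(O(13) - 33724) = √((2*13 + 99/13) - 33724) = √((26 + 99*(1/13)) - 33724) = √((26 + 99/13) - 33724) = √(437/13 - 33724) = √(-437975/13) = 5*I*√227747/13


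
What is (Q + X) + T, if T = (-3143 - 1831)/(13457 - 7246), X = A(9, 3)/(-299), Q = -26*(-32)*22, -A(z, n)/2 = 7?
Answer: 33990756784/1857089 ≈ 18303.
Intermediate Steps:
A(z, n) = -14 (A(z, n) = -2*7 = -14)
Q = 18304 (Q = 832*22 = 18304)
X = 14/299 (X = -14/(-299) = -1/299*(-14) = 14/299 ≈ 0.046823)
T = -4974/6211 ≈ -0.80084
(Q + X) + T = (18304 + 14/299) - 4974/6211 = 5472910/299 - 4974/6211 = 33990756784/1857089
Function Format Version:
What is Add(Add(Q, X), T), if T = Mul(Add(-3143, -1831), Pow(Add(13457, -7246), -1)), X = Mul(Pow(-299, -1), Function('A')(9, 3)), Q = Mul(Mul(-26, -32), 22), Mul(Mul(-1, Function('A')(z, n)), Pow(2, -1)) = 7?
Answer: Rational(33990756784, 1857089) ≈ 18303.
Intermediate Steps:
Function('A')(z, n) = -14 (Function('A')(z, n) = Mul(-2, 7) = -14)
Q = 18304 (Q = Mul(832, 22) = 18304)
X = Rational(14, 299) (X = Mul(Pow(-299, -1), -14) = Mul(Rational(-1, 299), -14) = Rational(14, 299) ≈ 0.046823)
T = Rational(-4974, 6211) (T = Mul(-4974, Pow(6211, -1)) = Mul(-4974, Rational(1, 6211)) = Rational(-4974, 6211) ≈ -0.80084)
Add(Add(Q, X), T) = Add(Add(18304, Rational(14, 299)), Rational(-4974, 6211)) = Add(Rational(5472910, 299), Rational(-4974, 6211)) = Rational(33990756784, 1857089)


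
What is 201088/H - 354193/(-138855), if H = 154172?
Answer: 20632179359/5351888265 ≈ 3.8551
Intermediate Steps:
201088/H - 354193/(-138855) = 201088/154172 - 354193/(-138855) = 201088*(1/154172) - 354193*(-1/138855) = 50272/38543 + 354193/138855 = 20632179359/5351888265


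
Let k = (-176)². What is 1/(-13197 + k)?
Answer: 1/17779 ≈ 5.6246e-5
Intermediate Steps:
k = 30976
1/(-13197 + k) = 1/(-13197 + 30976) = 1/17779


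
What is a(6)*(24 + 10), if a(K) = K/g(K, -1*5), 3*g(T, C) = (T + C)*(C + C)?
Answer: -306/5 ≈ -61.200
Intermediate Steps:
g(T, C) = 2*C*(C + T)/3 (g(T, C) = ((T + C)*(C + C))/3 = ((C + T)*(2*C))/3 = (2*C*(C + T))/3 = 2*C*(C + T)/3)
a(K) = K/(50/3 - 10*K/3) (a(K) = K/((2*(-1*5)*(-1*5 + K)/3)) = K/(((2/3)*(-5)*(-5 + K))) = K/(50/3 - 10*K/3))
a(6)*(24 + 10) = (-3*6/(-50 + 10*6))*(24 + 10) = -3*6/(-50 + 60)*34 = -3*6/10*34 = -3*6*1/10*34 = -9/5*34 = -306/5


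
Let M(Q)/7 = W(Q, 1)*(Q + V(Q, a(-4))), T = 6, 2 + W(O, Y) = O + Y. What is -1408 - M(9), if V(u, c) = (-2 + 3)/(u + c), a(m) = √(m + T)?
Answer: -151552/79 + 56*√2/79 ≈ -1917.4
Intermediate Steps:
W(O, Y) = -2 + O + Y (W(O, Y) = -2 + (O + Y) = -2 + O + Y)
a(m) = √(6 + m) (a(m) = √(m + 6) = √(6 + m))
V(u, c) = 1/(c + u)
M(Q) = 7*(-1 + Q)*(Q + 1/(Q + √2)) (M(Q) = 7*((-2 + Q + 1)*(Q + 1/(√(6 - 4) + Q))) = 7*((-1 + Q)*(Q + 1/(√2 + Q))) = 7*((-1 + Q)*(Q + 1/(Q + √2))) = 7*(-1 + Q)*(Q + 1/(Q + √2)))
-1408 - M(9) = -1408 - 7*(1 + 9*(9 + √2))*(-1 + 9)/(9 + √2) = -1408 - 7*(1 + (81 + 9*√2))*8/(9 + √2) = -1408 - 7*(82 + 9*√2)*8/(9 + √2) = -1408 - 56*(82 + 9*√2)/(9 + √2)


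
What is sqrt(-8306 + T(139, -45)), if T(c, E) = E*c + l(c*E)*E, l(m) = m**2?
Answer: I*sqrt(1760640686) ≈ 41960.0*I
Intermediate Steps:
T(c, E) = E*c + E**3*c**2 (T(c, E) = E*c + (c*E)**2*E = E*c + (E*c)**2*E = E*c + (E**2*c**2)*E = E*c + E**3*c**2)
sqrt(-8306 + T(139, -45)) = sqrt(-8306 - 45*139*(1 + 139*(-45)**2)) = sqrt(-8306 - 45*139*(1 + 139*2025)) = sqrt(-8306 - 45*139*(1 + 281475)) = sqrt(-8306 - 45*139*281476) = sqrt(-8306 - 1760632380) = sqrt(-1760640686) = I*sqrt(1760640686)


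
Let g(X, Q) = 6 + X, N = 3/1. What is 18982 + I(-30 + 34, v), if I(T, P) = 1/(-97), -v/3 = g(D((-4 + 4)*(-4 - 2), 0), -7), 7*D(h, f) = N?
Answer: 1841253/97 ≈ 18982.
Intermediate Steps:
N = 3 (N = 3*1 = 3)
D(h, f) = 3/7 (D(h, f) = (⅐)*3 = 3/7)
v = -135/7 (v = -3*(6 + 3/7) = -3*45/7 = -135/7 ≈ -19.286)
I(T, P) = -1/97
18982 + I(-30 + 34, v) = 18982 - 1/97 = 1841253/97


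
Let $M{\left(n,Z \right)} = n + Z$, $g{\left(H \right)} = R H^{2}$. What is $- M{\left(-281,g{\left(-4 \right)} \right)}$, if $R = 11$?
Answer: $105$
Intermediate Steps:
$g{\left(H \right)} = 11 H^{2}$
$M{\left(n,Z \right)} = Z + n$
$- M{\left(-281,g{\left(-4 \right)} \right)} = - (11 \left(-4\right)^{2} - 281) = - (11 \cdot 16 - 281) = - (176 - 281) = \left(-1\right) \left(-105\right) = 105$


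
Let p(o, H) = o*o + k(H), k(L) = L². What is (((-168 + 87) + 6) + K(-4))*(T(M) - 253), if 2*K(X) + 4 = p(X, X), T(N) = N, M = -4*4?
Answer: 16409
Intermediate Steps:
M = -16
p(o, H) = H² + o² (p(o, H) = o*o + H² = o² + H² = H² + o²)
K(X) = -2 + X² (K(X) = -2 + (X² + X²)/2 = -2 + (2*X²)/2 = -2 + X²)
(((-168 + 87) + 6) + K(-4))*(T(M) - 253) = (((-168 + 87) + 6) + (-2 + (-4)²))*(-16 - 253) = ((-81 + 6) + (-2 + 16))*(-269) = (-75 + 14)*(-269) = -61*(-269) = 16409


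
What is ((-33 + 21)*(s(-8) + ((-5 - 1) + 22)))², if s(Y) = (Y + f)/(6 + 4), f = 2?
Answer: 853776/25 ≈ 34151.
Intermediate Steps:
s(Y) = ⅕ + Y/10 (s(Y) = (Y + 2)/(6 + 4) = (2 + Y)/10 = (2 + Y)*(⅒) = ⅕ + Y/10)
((-33 + 21)*(s(-8) + ((-5 - 1) + 22)))² = ((-33 + 21)*((⅕ + (⅒)*(-8)) + ((-5 - 1) + 22)))² = (-12*((⅕ - ⅘) + (-6 + 22)))² = (-12*(-⅗ + 16))² = (-12*77/5)² = (-924/5)² = 853776/25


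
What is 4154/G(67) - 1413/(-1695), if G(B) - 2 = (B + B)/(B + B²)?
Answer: 79830839/38985 ≈ 2047.7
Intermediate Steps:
G(B) = 2 + 2*B/(B + B²) (G(B) = 2 + (B + B)/(B + B²) = 2 + (2*B)/(B + B²) = 2 + 2*B/(B + B²))
4154/G(67) - 1413/(-1695) = 4154/((2*(2 + 67)/(1 + 67))) - 1413/(-1695) = 4154/((2*69/68)) - 1413*(-1/1695) = 4154/((2*(1/68)*69)) + 471/565 = 4154/(69/34) + 471/565 = 4154*(34/69) + 471/565 = 141236/69 + 471/565 = 79830839/38985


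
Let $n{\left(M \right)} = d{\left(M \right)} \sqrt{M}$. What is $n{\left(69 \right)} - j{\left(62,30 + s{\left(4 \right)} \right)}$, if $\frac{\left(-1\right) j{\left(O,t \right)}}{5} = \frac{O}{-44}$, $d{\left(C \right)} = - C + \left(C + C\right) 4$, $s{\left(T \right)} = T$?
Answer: $- \frac{155}{22} + 483 \sqrt{69} \approx 4005.1$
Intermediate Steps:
$d{\left(C \right)} = 7 C$ ($d{\left(C \right)} = - C + 2 C 4 = - C + 8 C = 7 C$)
$n{\left(M \right)} = 7 M^{\frac{3}{2}}$ ($n{\left(M \right)} = 7 M \sqrt{M} = 7 M^{\frac{3}{2}}$)
$j{\left(O,t \right)} = \frac{5 O}{44}$ ($j{\left(O,t \right)} = - 5 \frac{O}{-44} = - 5 O \left(- \frac{1}{44}\right) = - 5 \left(- \frac{O}{44}\right) = \frac{5 O}{44}$)
$n{\left(69 \right)} - j{\left(62,30 + s{\left(4 \right)} \right)} = 7 \cdot 69^{\frac{3}{2}} - \frac{5}{44} \cdot 62 = 7 \cdot 69 \sqrt{69} - \frac{155}{22} = 483 \sqrt{69} - \frac{155}{22} = - \frac{155}{22} + 483 \sqrt{69}$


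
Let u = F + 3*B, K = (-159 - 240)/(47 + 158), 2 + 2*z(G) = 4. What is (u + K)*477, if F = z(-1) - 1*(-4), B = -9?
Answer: -2341593/205 ≈ -11422.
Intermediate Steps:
z(G) = 1 (z(G) = -1 + (½)*4 = -1 + 2 = 1)
K = -399/205 ≈ -1.9463
F = 5 (F = 1 - 1*(-4) = 1 + 4 = 5)
u = -22 (u = 5 + 3*(-9) = 5 - 27 = -22)
(u + K)*477 = (-22 - 399/205)*477 = -4909/205*477 = -2341593/205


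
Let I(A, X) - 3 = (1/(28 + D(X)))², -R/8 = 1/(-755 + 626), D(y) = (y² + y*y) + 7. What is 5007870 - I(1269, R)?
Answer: 1699568144266516242/339379648969 ≈ 5.0079e+6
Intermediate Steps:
D(y) = 7 + 2*y² (D(y) = (y² + y²) + 7 = 2*y² + 7 = 7 + 2*y²)
R = 8/129 (R = -8/(-755 + 626) = -8/(-129) = -8*(-1/129) = 8/129 ≈ 0.062016)
I(A, X) = 3 + (35 + 2*X²)⁻² (I(A, X) = 3 + (1/(28 + (7 + 2*X²)))² = 3 + (1/(35 + 2*X²))² = 3 + (35 + 2*X²)⁻²)
5007870 - I(1269, R) = 5007870 - (3 + (35 + 2*(8/129)²)⁻²) = 5007870 - (3 + (35 + 2*(64/16641))⁻²) = 5007870 - (3 + (35 + 128/16641)⁻²) = 5007870 - (3 + (582563/16641)⁻²) = 5007870 - (3 + 276922881/339379648969) = 5007870 - 1*1018415869788/339379648969 = 5007870 - 1018415869788/339379648969 = 1699568144266516242/339379648969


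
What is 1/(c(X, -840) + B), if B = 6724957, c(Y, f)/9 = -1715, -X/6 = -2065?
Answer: 1/6709522 ≈ 1.4904e-7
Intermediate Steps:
X = 12390 (X = -6*(-2065) = 12390)
c(Y, f) = -15435 (c(Y, f) = 9*(-1715) = -15435)
1/(c(X, -840) + B) = 1/(-15435 + 6724957) = 1/6709522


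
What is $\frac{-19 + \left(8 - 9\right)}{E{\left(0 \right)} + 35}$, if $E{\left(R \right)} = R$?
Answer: $- \frac{4}{7} \approx -0.57143$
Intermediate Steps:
$\frac{-19 + \left(8 - 9\right)}{E{\left(0 \right)} + 35} = \frac{-19 + \left(8 - 9\right)}{0 + 35} = \frac{-19 + \left(8 - 9\right)}{35} = \left(-19 - 1\right) \frac{1}{35} = \left(-20\right) \frac{1}{35} = - \frac{4}{7}$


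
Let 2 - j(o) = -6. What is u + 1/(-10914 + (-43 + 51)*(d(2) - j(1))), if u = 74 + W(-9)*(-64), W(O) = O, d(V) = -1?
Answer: 7140899/10986 ≈ 650.00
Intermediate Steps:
j(o) = 8 (j(o) = 2 - 1*(-6) = 2 + 6 = 8)
u = 650 (u = 74 - 9*(-64) = 74 + 576 = 650)
u + 1/(-10914 + (-43 + 51)*(d(2) - j(1))) = 650 + 1/(-10914 + (-43 + 51)*(-1 - 1*8)) = 650 + 1/(-10914 + 8*(-1 - 8)) = 650 + 1/(-10914 + 8*(-9)) = 650 + 1/(-10914 - 72) = 650 + 1/(-10986) = 650 - 1/10986 = 7140899/10986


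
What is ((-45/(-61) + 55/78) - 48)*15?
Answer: -1107595/1586 ≈ -698.36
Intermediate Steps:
((-45/(-61) + 55/78) - 48)*15 = ((-45*(-1/61) + 55*(1/78)) - 48)*15 = ((45/61 + 55/78) - 48)*15 = (6865/4758 - 48)*15 = -221519/4758*15 = -1107595/1586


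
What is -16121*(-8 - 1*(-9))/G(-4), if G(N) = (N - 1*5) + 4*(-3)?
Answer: 2303/3 ≈ 767.67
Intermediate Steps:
G(N) = -17 + N (G(N) = (N - 5) - 12 = (-5 + N) - 12 = -17 + N)
-16121*(-8 - 1*(-9))/G(-4) = -16121*(-8 - 1*(-9))/(-17 - 4) = -16121*(-8 + 9)/(-21) = -16121*(-1)/21 = -16121*(-1/21) = 2303/3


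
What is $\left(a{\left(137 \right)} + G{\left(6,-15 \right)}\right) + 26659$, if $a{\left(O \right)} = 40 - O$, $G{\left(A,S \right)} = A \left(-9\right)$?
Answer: $26508$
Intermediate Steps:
$G{\left(A,S \right)} = - 9 A$
$\left(a{\left(137 \right)} + G{\left(6,-15 \right)}\right) + 26659 = \left(\left(40 - 137\right) - 54\right) + 26659 = \left(-97 - 54\right) + 26659 = -151 + 26659 = 26508$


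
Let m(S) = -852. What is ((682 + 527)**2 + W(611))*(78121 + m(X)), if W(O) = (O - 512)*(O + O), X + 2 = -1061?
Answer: 122290478271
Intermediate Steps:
X = -1063 (X = -2 - 1061 = -1063)
W(O) = 2*O*(-512 + O) (W(O) = (-512 + O)*(2*O) = 2*O*(-512 + O))
((682 + 527)**2 + W(611))*(78121 + m(X)) = ((682 + 527)**2 + 2*611*(-512 + 611))*(78121 - 852) = (1209**2 + 2*611*99)*77269 = (1461681 + 120978)*77269 = 1582659*77269 = 122290478271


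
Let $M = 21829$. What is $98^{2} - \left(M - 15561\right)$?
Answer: $3336$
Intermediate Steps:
$98^{2} - \left(M - 15561\right) = 98^{2} - \left(21829 - 15561\right) = 9604 - 6268 = 3336$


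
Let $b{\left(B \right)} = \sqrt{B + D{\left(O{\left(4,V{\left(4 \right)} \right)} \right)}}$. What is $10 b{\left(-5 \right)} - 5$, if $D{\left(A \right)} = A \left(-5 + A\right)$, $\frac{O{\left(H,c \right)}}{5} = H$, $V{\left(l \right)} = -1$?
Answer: $-5 + 10 \sqrt{295} \approx 166.76$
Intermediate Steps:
$O{\left(H,c \right)} = 5 H$
$b{\left(B \right)} = \sqrt{300 + B}$ ($b{\left(B \right)} = \sqrt{B + 5 \cdot 4 \left(-5 + 5 \cdot 4\right)} = \sqrt{B + 20 \left(-5 + 20\right)} = \sqrt{B + 20 \cdot 15} = \sqrt{B + 300} = \sqrt{300 + B}$)
$10 b{\left(-5 \right)} - 5 = 10 \sqrt{300 - 5} - 5 = 10 \sqrt{295} - 5 = -5 + 10 \sqrt{295}$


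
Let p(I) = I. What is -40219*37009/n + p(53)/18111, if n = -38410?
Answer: 26957591125511/695643510 ≈ 38752.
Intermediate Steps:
-40219*37009/n + p(53)/18111 = -40219/((-38410/37009)) + 53/18111 = -40219/((-38410*1/37009)) + 53*(1/18111) = -40219/(-38410/37009) + 53/18111 = -40219*(-37009/38410) + 53/18111 = 1488464971/38410 + 53/18111 = 26957591125511/695643510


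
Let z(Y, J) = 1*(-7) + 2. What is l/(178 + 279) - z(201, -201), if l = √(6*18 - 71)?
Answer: 5 + √37/457 ≈ 5.0133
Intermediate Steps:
z(Y, J) = -5 (z(Y, J) = -7 + 2 = -5)
l = √37 (l = √(108 - 71) = √37 ≈ 6.0828)
l/(178 + 279) - z(201, -201) = √37/(178 + 279) - 1*(-5) = √37/457 + 5 = 5 + √37/457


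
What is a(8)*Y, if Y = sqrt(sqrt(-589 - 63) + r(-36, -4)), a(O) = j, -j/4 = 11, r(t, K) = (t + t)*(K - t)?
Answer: -44*sqrt(-2304 + 2*I*sqrt(163)) ≈ -11.703 - 2112.0*I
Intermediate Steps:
r(t, K) = 2*t*(K - t) (r(t, K) = (2*t)*(K - t) = 2*t*(K - t))
j = -44 (j = -4*11 = -44)
a(O) = -44
Y = sqrt(-2304 + 2*I*sqrt(163)) (Y = sqrt(sqrt(-589 - 63) + 2*(-36)*(-4 - 1*(-36))) = sqrt(sqrt(-652) + 2*(-36)*(-4 + 36)) = sqrt(2*I*sqrt(163) + 2*(-36)*32) = sqrt(2*I*sqrt(163) - 2304) = sqrt(-2304 + 2*I*sqrt(163)) ≈ 0.266 + 48.001*I)
a(8)*Y = -44*sqrt(-2304 + 2*I*sqrt(163))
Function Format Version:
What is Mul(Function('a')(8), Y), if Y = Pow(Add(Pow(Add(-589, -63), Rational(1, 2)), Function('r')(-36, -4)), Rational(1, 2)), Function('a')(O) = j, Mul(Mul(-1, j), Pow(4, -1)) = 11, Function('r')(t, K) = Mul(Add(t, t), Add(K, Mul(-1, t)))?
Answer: Mul(-44, Pow(Add(-2304, Mul(2, I, Pow(163, Rational(1, 2)))), Rational(1, 2))) ≈ Add(-11.703, Mul(-2112.0, I))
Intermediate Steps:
Function('r')(t, K) = Mul(2, t, Add(K, Mul(-1, t))) (Function('r')(t, K) = Mul(Mul(2, t), Add(K, Mul(-1, t))) = Mul(2, t, Add(K, Mul(-1, t))))
j = -44 (j = Mul(-4, 11) = -44)
Function('a')(O) = -44
Y = Pow(Add(-2304, Mul(2, I, Pow(163, Rational(1, 2)))), Rational(1, 2)) (Y = Pow(Add(Pow(Add(-589, -63), Rational(1, 2)), Mul(2, -36, Add(-4, Mul(-1, -36)))), Rational(1, 2)) = Pow(Add(Pow(-652, Rational(1, 2)), Mul(2, -36, Add(-4, 36))), Rational(1, 2)) = Pow(Add(Mul(2, I, Pow(163, Rational(1, 2))), Mul(2, -36, 32)), Rational(1, 2)) = Pow(Add(Mul(2, I, Pow(163, Rational(1, 2))), -2304), Rational(1, 2)) = Pow(Add(-2304, Mul(2, I, Pow(163, Rational(1, 2)))), Rational(1, 2)) ≈ Add(0.2660, Mul(48.001, I)))
Mul(Function('a')(8), Y) = Mul(-44, Pow(Add(-2304, Mul(2, I, Pow(163, Rational(1, 2)))), Rational(1, 2)))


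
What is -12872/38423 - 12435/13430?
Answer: -130132193/103204178 ≈ -1.2609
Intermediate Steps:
-12872/38423 - 12435/13430 = -12872*1/38423 - 12435*1/13430 = -12872/38423 - 2487/2686 = -130132193/103204178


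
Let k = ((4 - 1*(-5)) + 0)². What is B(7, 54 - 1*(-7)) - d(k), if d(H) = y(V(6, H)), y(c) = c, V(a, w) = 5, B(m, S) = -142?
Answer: -147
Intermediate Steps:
k = 81 (k = ((4 + 5) + 0)² = (9 + 0)² = 9² = 81)
d(H) = 5
B(7, 54 - 1*(-7)) - d(k) = -142 - 1*5 = -142 - 5 = -147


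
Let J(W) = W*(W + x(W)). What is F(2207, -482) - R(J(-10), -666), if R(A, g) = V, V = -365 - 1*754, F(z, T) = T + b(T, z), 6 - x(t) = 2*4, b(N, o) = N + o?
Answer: 2362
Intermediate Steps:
x(t) = -2 (x(t) = 6 - 2*4 = 6 - 1*8 = 6 - 8 = -2)
F(z, T) = z + 2*T (F(z, T) = T + (T + z) = z + 2*T)
J(W) = W*(-2 + W) (J(W) = W*(W - 2) = W*(-2 + W))
V = -1119 (V = -365 - 754 = -1119)
R(A, g) = -1119
F(2207, -482) - R(J(-10), -666) = (2207 + 2*(-482)) - 1*(-1119) = (2207 - 964) + 1119 = 1243 + 1119 = 2362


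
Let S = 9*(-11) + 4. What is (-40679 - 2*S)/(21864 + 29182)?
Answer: -40489/51046 ≈ -0.79319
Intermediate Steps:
S = -95 (S = -99 + 4 = -95)
(-40679 - 2*S)/(21864 + 29182) = (-40679 - 2*(-95))/(21864 + 29182) = (-40679 + 190)/51046 = -40489*1/51046 = -40489/51046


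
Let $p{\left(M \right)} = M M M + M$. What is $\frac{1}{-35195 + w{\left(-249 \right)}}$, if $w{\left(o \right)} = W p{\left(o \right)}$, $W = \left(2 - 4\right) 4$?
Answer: $\frac{1}{123472789} \approx 8.099 \cdot 10^{-9}$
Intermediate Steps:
$p{\left(M \right)} = M + M^{3}$ ($p{\left(M \right)} = M^{2} M + M = M^{3} + M = M + M^{3}$)
$W = -8$ ($W = \left(-2\right) 4 = -8$)
$w{\left(o \right)} = - 8 o - 8 o^{3}$ ($w{\left(o \right)} = - 8 \left(o + o^{3}\right) = - 8 o - 8 o^{3}$)
$\frac{1}{-35195 + w{\left(-249 \right)}} = \frac{1}{-35195 + 8 \left(-249\right) \left(-1 - \left(-249\right)^{2}\right)} = \frac{1}{-35195 + 8 \left(-249\right) \left(-1 - 62001\right)} = \frac{1}{-35195 + 8 \left(-249\right) \left(-62002\right)} = \frac{1}{-35195 + 123507984} = \frac{1}{123472789}$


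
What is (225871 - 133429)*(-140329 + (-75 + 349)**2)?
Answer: -6032117826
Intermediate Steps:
(225871 - 133429)*(-140329 + (-75 + 349)**2) = 92442*(-140329 + 274**2) = 92442*(-140329 + 75076) = 92442*(-65253) = -6032117826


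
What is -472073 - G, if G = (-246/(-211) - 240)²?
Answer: -23556717269/44521 ≈ -5.2912e+5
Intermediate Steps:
G = 2539555236/44521 (G = (-246*(-1/211) - 240)² = (246/211 - 240)² = (-50394/211)² = 2539555236/44521 ≈ 57042.)
-472073 - G = -472073 - 1*2539555236/44521 = -472073 - 2539555236/44521 = -23556717269/44521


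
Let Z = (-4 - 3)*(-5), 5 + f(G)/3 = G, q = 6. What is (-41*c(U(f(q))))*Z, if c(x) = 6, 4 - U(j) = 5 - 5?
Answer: -8610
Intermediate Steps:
f(G) = -15 + 3*G
U(j) = 4 (U(j) = 4 - (5 - 5) = 4 - 1*0 = 4 + 0 = 4)
Z = 35 (Z = -7*(-5) = 35)
(-41*c(U(f(q))))*Z = -41*6*35 = -246*35 = -8610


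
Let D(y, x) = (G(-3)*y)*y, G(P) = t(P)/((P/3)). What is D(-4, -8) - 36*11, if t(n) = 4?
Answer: -460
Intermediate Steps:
G(P) = 12/P (G(P) = 4/((P/3)) = 4*(3/P) = 12/P)
D(y, x) = -4*y**2 (D(y, x) = ((12/(-3))*y)*y = ((12*(-1/3))*y)*y = (-4*y)*y = -4*y**2)
D(-4, -8) - 36*11 = -4*(-4)**2 - 36*11 = -4*16 - 396 = -64 - 396 = -460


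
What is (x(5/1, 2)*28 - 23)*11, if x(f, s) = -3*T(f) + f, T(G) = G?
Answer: -3333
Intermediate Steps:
x(f, s) = -2*f (x(f, s) = -3*f + f = -2*f)
(x(5/1, 2)*28 - 23)*11 = (-10/1*28 - 23)*11 = (-10*28 - 23)*11 = (-280 - 23)*11 = -303*11 = -3333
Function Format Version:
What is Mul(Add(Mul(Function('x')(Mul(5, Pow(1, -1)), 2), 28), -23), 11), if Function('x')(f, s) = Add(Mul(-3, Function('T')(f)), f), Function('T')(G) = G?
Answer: -3333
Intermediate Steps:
Function('x')(f, s) = Mul(-2, f) (Function('x')(f, s) = Add(Mul(-3, f), f) = Mul(-2, f))
Mul(Add(Mul(Function('x')(Mul(5, Pow(1, -1)), 2), 28), -23), 11) = Mul(Add(Mul(Mul(-2, Mul(5, Pow(1, -1))), 28), -23), 11) = Mul(Add(Mul(Mul(-2, Mul(5, 1)), 28), -23), 11) = Mul(Add(Mul(Mul(-2, 5), 28), -23), 11) = Mul(Add(Mul(-10, 28), -23), 11) = Mul(Add(-280, -23), 11) = Mul(-303, 11) = -3333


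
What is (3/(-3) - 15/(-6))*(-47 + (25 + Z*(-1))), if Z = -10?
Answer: -18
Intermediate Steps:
(3/(-3) - 15/(-6))*(-47 + (25 + Z*(-1))) = (3/(-3) - 15/(-6))*(-47 + (25 - 10*(-1))) = (3*(-1/3) - 15*(-1/6))*(-47 + (25 + 10)) = (-1 + 5/2)*(-47 + 35) = (3/2)*(-12) = -18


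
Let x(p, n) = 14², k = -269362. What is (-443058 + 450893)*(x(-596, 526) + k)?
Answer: -2108915610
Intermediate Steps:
x(p, n) = 196
(-443058 + 450893)*(x(-596, 526) + k) = (-443058 + 450893)*(196 - 269362) = 7835*(-269166) = -2108915610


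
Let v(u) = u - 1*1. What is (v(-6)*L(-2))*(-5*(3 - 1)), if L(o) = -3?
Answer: -210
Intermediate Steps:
v(u) = -1 + u (v(u) = u - 1 = -1 + u)
(v(-6)*L(-2))*(-5*(3 - 1)) = ((-1 - 6)*(-3))*(-5*(3 - 1)) = (-7*(-3))*(-5*2) = 21*(-10) = -210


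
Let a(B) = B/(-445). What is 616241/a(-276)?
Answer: 274227245/276 ≈ 9.9358e+5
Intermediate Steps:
a(B) = -B/445 (a(B) = B*(-1/445) = -B/445)
616241/a(-276) = 616241/((-1/445*(-276))) = 616241/(276/445) = 616241*(445/276) = 274227245/276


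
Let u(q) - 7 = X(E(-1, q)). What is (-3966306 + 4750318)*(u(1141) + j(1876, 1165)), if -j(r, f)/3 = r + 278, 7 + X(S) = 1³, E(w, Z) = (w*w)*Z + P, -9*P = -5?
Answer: -5065501532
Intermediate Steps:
P = 5/9 (P = -⅑*(-5) = 5/9 ≈ 0.55556)
E(w, Z) = 5/9 + Z*w² (E(w, Z) = (w*w)*Z + 5/9 = w²*Z + 5/9 = Z*w² + 5/9 = 5/9 + Z*w²)
X(S) = -6 (X(S) = -7 + 1³ = -7 + 1 = -6)
j(r, f) = -834 - 3*r (j(r, f) = -3*(r + 278) = -3*(278 + r) = -834 - 3*r)
u(q) = 1 (u(q) = 7 - 6 = 1)
(-3966306 + 4750318)*(u(1141) + j(1876, 1165)) = (-3966306 + 4750318)*(1 + (-834 - 3*1876)) = 784012*(1 + (-834 - 5628)) = 784012*(1 - 6462) = 784012*(-6461) = -5065501532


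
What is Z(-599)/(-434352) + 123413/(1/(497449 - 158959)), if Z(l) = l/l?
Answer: 18144649275942239/434352 ≈ 4.1774e+10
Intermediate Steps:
Z(l) = 1
Z(-599)/(-434352) + 123413/(1/(497449 - 158959)) = 1/(-434352) + 123413/(1/(497449 - 158959)) = 1*(-1/434352) + 123413/(1/338490) = -1/434352 + 123413/(1/338490) = -1/434352 + 123413*338490 = -1/434352 + 41774066370 = 18144649275942239/434352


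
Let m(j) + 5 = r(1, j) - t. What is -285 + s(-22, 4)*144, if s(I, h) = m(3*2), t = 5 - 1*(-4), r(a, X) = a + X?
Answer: -1293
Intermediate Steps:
r(a, X) = X + a
t = 9 (t = 5 + 4 = 9)
m(j) = -13 + j (m(j) = -5 + ((j + 1) - 1*9) = -5 + ((1 + j) - 9) = -5 + (-8 + j) = -13 + j)
s(I, h) = -7 (s(I, h) = -13 + 3*2 = -13 + 6 = -7)
-285 + s(-22, 4)*144 = -285 - 7*144 = -285 - 1008 = -1293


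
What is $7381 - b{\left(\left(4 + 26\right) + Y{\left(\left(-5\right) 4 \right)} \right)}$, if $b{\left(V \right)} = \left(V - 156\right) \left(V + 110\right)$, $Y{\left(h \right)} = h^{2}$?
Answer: $-140579$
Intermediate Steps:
$b{\left(V \right)} = \left(-156 + V\right) \left(110 + V\right)$
$7381 - b{\left(\left(4 + 26\right) + Y{\left(\left(-5\right) 4 \right)} \right)} = 7381 - \left(-17160 + \left(\left(4 + 26\right) + \left(\left(-5\right) 4\right)^{2}\right)^{2} - 46 \left(\left(4 + 26\right) + \left(\left(-5\right) 4\right)^{2}\right)\right) = 7381 - \left(-17160 + \left(30 + \left(-20\right)^{2}\right)^{2} - 46 \left(30 + \left(-20\right)^{2}\right)\right) = 7381 - \left(-17160 + \left(30 + 400\right)^{2} - 46 \left(30 + 400\right)\right) = 7381 - \left(-17160 + 430^{2} - 19780\right) = 7381 - \left(-17160 + 184900 - 19780\right) = 7381 - 147960 = -140579$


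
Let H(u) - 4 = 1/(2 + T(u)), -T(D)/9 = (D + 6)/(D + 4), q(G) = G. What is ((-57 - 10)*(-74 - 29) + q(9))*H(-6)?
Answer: 31095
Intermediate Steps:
T(D) = -9*(6 + D)/(4 + D) (T(D) = -9*(D + 6)/(D + 4) = -9*(6 + D)/(4 + D))
H(u) = 4 + 1/(2 + 9*(-6 - u)/(4 + u))
((-57 - 10)*(-74 - 29) + q(9))*H(-6) = ((-57 - 10)*(-74 - 29) + 9)*(9*(20 + 3*(-6))/(46 + 7*(-6))) = (-67*(-103) + 9)*(9*(20 - 18)/(46 - 42)) = (6901 + 9)*(9*2/4) = 6910*(9*(1/4)*2) = 6910*(9/2) = 31095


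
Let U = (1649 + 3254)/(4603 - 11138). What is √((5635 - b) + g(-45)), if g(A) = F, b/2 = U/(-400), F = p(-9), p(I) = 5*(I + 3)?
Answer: √95747292367790/130700 ≈ 74.867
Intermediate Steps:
U = -4903/6535 (U = 4903/(-6535) = 4903*(-1/6535) = -4903/6535 ≈ -0.75027)
p(I) = 15 + 5*I (p(I) = 5*(3 + I) = 15 + 5*I)
F = -30 (F = 15 + 5*(-9) = 15 - 45 = -30)
b = 4903/1307000 (b = 2*(-4903/6535/(-400)) = 2*(-4903/6535*(-1/400)) = 2*(4903/2614000) = 4903/1307000 ≈ 0.0037513)
g(A) = -30
√((5635 - b) + g(-45)) = √((5635 - 1*4903/1307000) - 30) = √((5635 - 4903/1307000) - 30) = √(7364940097/1307000 - 30) = √(7325730097/1307000) = √95747292367790/130700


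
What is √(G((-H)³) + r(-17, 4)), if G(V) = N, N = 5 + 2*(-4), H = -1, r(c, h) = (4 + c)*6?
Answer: 9*I ≈ 9.0*I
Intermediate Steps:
r(c, h) = 24 + 6*c
N = -3 (N = 5 - 8 = -3)
G(V) = -3
√(G((-H)³) + r(-17, 4)) = √(-3 + (24 + 6*(-17))) = √(-3 + (24 - 102)) = √(-3 - 78) = √(-81) = 9*I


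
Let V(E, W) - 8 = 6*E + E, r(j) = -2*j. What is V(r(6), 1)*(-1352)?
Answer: 102752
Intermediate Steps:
V(E, W) = 8 + 7*E (V(E, W) = 8 + (6*E + E) = 8 + 7*E)
V(r(6), 1)*(-1352) = (8 + 7*(-2*6))*(-1352) = (8 + 7*(-12))*(-1352) = (8 - 84)*(-1352) = -76*(-1352) = 102752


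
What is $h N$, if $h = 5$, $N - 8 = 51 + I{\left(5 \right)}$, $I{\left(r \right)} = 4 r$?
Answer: $395$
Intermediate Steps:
$N = 79$ ($N = 8 + \left(51 + 4 \cdot 5\right) = 8 + \left(51 + 20\right) = 8 + 71 = 79$)
$h N = 5 \cdot 79 = 395$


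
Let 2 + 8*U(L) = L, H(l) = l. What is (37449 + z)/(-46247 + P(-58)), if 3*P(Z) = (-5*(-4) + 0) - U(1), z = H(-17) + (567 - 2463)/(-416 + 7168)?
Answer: -189554226/234160837 ≈ -0.80950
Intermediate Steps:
U(L) = -¼ + L/8
z = -14585/844 (z = -17 + (567 - 2463)/(-416 + 7168) = -17 - 1896/6752 = -17 - 1896*1/6752 = -17 - 237/844 = -14585/844 ≈ -17.281)
P(Z) = 161/24 (P(Z) = ((-5*(-4) + 0) - (-¼ + (⅛)*1))/3 = ((20 + 0) - (-¼ + ⅛))/3 = (20 - 1*(-⅛))/3 = (20 + ⅛)/3 = (⅓)*(161/8) = 161/24)
(37449 + z)/(-46247 + P(-58)) = (37449 - 14585/844)/(-46247 + 161/24) = 31592371/(844*(-1109767/24)) = (31592371/844)*(-24/1109767) = -189554226/234160837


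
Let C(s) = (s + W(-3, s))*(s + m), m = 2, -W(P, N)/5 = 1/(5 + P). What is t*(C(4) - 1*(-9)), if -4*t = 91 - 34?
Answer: -513/2 ≈ -256.50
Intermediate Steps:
W(P, N) = -5/(5 + P)
t = -57/4 (t = -(91 - 34)/4 = -¼*57 = -57/4 ≈ -14.250)
C(s) = (2 + s)*(-5/2 + s) (C(s) = (s - 5/(5 - 3))*(s + 2) = (s - 5/2)*(2 + s) = (-5/2 + s)*(2 + s) = (2 + s)*(-5/2 + s))
t*(C(4) - 1*(-9)) = -57*((-5 + 4² - ½*4) - 1*(-9))/4 = -57*((-5 + 16 - 2) + 9)/4 = -57*(9 + 9)/4 = -57/4*18 = -513/2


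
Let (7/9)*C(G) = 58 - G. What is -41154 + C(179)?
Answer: -289167/7 ≈ -41310.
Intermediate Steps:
C(G) = 522/7 - 9*G/7 (C(G) = 9*(58 - G)/7 = 522/7 - 9*G/7)
-41154 + C(179) = -41154 + (522/7 - 9/7*179) = -41154 + (522/7 - 1611/7) = -41154 - 1089/7 = -289167/7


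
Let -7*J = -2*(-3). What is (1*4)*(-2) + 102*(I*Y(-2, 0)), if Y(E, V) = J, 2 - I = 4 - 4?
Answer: -1280/7 ≈ -182.86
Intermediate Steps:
I = 2 (I = 2 - (4 - 4) = 2 - 1*0 = 2 + 0 = 2)
J = -6/7 (J = -(-2)*(-3)/7 = -⅐*6 = -6/7 ≈ -0.85714)
Y(E, V) = -6/7
(1*4)*(-2) + 102*(I*Y(-2, 0)) = (1*4)*(-2) + 102*(2*(-6/7)) = 4*(-2) + 102*(-12/7) = -8 - 1224/7 = -1280/7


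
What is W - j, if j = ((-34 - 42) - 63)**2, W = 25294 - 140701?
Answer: -134728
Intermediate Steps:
W = -115407
j = 19321 (j = (-76 - 63)**2 = (-139)**2 = 19321)
W - j = -115407 - 1*19321 = -115407 - 19321 = -134728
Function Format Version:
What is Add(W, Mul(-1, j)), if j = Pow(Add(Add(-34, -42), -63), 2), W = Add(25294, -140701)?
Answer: -134728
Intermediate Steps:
W = -115407
j = 19321 (j = Pow(Add(-76, -63), 2) = Pow(-139, 2) = 19321)
Add(W, Mul(-1, j)) = Add(-115407, Mul(-1, 19321)) = Add(-115407, -19321) = -134728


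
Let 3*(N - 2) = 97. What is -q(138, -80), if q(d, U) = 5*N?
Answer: -515/3 ≈ -171.67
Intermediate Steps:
N = 103/3 (N = 2 + (⅓)*97 = 2 + 97/3 = 103/3 ≈ 34.333)
q(d, U) = 515/3 (q(d, U) = 5*(103/3) = 515/3)
-q(138, -80) = -1*515/3 = -515/3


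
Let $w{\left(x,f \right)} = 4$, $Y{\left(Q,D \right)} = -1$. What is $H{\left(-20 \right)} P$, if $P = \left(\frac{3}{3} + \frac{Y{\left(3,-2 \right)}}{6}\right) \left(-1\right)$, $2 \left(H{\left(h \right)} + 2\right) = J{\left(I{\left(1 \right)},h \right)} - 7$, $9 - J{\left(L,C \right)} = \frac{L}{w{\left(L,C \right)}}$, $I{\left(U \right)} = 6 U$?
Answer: $\frac{35}{24} \approx 1.4583$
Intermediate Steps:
$J{\left(L,C \right)} = 9 - \frac{L}{4}$
$H{\left(h \right)} = - \frac{7}{4}$ ($H{\left(h \right)} = -2 + \frac{\left(9 - \frac{6 \cdot 1}{4}\right) - 7}{2} = -2 + \frac{\left(9 - \frac{3}{2}\right) - 7}{2} = -2 + \frac{\frac{15}{2} - 7}{2} = -2 + \frac{1}{2} \cdot \frac{1}{2} = -2 + \frac{1}{4} = - \frac{7}{4}$)
$P = - \frac{5}{6}$ ($P = \left(\frac{3}{3} - \frac{1}{6}\right) \left(-1\right) = \left(3 \cdot \frac{1}{3} - \frac{1}{6}\right) \left(-1\right) = \left(1 - \frac{1}{6}\right) \left(-1\right) = \frac{5}{6} \left(-1\right) = - \frac{5}{6} \approx -0.83333$)
$H{\left(-20 \right)} P = \left(- \frac{7}{4}\right) \left(- \frac{5}{6}\right) = \frac{35}{24}$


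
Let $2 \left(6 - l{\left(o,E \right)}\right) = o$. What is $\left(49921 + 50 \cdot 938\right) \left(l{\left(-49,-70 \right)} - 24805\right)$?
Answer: $- \frac{4797383729}{2} \approx -2.3987 \cdot 10^{9}$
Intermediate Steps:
$l{\left(o,E \right)} = 6 - \frac{o}{2}$
$\left(49921 + 50 \cdot 938\right) \left(l{\left(-49,-70 \right)} - 24805\right) = \left(49921 + 50 \cdot 938\right) \left(\left(6 - - \frac{49}{2}\right) - 24805\right) = \left(49921 + 46900\right) \left(\left(6 + \frac{49}{2}\right) - 24805\right) = 96821 \left(\frac{61}{2} - 24805\right) = 96821 \left(- \frac{49549}{2}\right) = - \frac{4797383729}{2}$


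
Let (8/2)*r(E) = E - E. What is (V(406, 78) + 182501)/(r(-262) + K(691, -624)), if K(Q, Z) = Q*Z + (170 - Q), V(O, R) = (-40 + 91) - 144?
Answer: -182408/431705 ≈ -0.42253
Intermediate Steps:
V(O, R) = -93 (V(O, R) = 51 - 144 = -93)
r(E) = 0 (r(E) = (E - E)/4 = (¼)*0 = 0)
K(Q, Z) = 170 - Q + Q*Z
(V(406, 78) + 182501)/(r(-262) + K(691, -624)) = (-93 + 182501)/(0 + (170 - 1*691 + 691*(-624))) = 182408/(0 + (170 - 691 - 431184)) = 182408/(0 - 431705) = 182408/(-431705) = 182408*(-1/431705) = -182408/431705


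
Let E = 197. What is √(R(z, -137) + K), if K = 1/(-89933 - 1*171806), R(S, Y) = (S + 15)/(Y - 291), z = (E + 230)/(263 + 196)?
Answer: I*√683457636074832615/4284929169 ≈ 0.19294*I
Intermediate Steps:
z = 427/459 (z = (197 + 230)/(263 + 196) = 427/459 ≈ 0.93028)
R(S, Y) = (15 + S)/(-291 + Y)
K = -1/261739 (K = 1/(-89933 - 171806) = 1/(-261739) = -1/261739 ≈ -3.8206e-6)
√(R(z, -137) + K) = √((15 + 427/459)/(-291 - 137) - 1/261739) = √((7312/459)/(-428) - 1/261739) = √(-1/428*7312/459 - 1/261739) = √(-1828/49113 - 1/261739) = √(-478508005/12854787507) = I*√683457636074832615/4284929169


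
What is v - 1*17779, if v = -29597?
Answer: -47376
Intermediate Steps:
v - 1*17779 = -29597 - 1*17779 = -29597 - 17779 = -47376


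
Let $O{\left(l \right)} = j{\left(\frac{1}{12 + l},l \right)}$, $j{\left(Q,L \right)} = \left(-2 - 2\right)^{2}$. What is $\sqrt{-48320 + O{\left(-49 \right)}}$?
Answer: $4 i \sqrt{3019} \approx 219.78 i$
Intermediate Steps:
$j{\left(Q,L \right)} = 16$ ($j{\left(Q,L \right)} = \left(-4\right)^{2} = 16$)
$O{\left(l \right)} = 16$
$\sqrt{-48320 + O{\left(-49 \right)}} = \sqrt{-48320 + 16} = \sqrt{-48304} = 4 i \sqrt{3019}$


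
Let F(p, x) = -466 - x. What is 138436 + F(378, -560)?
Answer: 138530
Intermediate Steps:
138436 + F(378, -560) = 138436 + (-466 - 1*(-560)) = 138436 + (-466 + 560) = 138436 + 94 = 138530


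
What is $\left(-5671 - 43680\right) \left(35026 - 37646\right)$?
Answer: $129299620$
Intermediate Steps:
$\left(-5671 - 43680\right) \left(35026 - 37646\right) = \left(-49351\right) \left(-2620\right) = 129299620$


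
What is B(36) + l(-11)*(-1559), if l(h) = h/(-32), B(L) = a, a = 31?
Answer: -16157/32 ≈ -504.91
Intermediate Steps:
B(L) = 31
l(h) = -h/32 (l(h) = h*(-1/32) = -h/32)
B(36) + l(-11)*(-1559) = 31 - 1/32*(-11)*(-1559) = 31 + (11/32)*(-1559) = 31 - 17149/32 = -16157/32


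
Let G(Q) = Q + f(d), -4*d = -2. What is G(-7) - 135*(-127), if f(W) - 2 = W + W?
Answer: 17141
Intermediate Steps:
d = 1/2 (d = -1/4*(-2) = 1/2 ≈ 0.50000)
f(W) = 2 + 2*W (f(W) = 2 + (W + W) = 2 + 2*W)
G(Q) = 3 + Q (G(Q) = Q + (2 + 2*(1/2)) = Q + (2 + 1) = Q + 3 = 3 + Q)
G(-7) - 135*(-127) = (3 - 7) - 135*(-127) = -4 + 17145 = 17141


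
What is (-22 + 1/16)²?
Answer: 123201/256 ≈ 481.25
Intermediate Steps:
(-22 + 1/16)² = (-351/16)² = 123201/256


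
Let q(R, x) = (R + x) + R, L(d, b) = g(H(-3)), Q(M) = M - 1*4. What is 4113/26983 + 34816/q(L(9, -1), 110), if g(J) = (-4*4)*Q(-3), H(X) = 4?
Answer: 470406935/4506161 ≈ 104.39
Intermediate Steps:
Q(M) = -4 + M (Q(M) = M - 4 = -4 + M)
g(J) = 112 (g(J) = (-4*4)*(-4 - 3) = -16*(-7) = 112)
L(d, b) = 112
q(R, x) = x + 2*R
4113/26983 + 34816/q(L(9, -1), 110) = 4113/26983 + 34816/(110 + 2*112) = 4113*(1/26983) + 34816/(110 + 224) = 4113/26983 + 34816/334 = 4113/26983 + 34816*(1/334) = 4113/26983 + 17408/167 = 470406935/4506161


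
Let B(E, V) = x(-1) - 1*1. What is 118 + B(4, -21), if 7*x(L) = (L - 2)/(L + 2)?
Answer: 816/7 ≈ 116.57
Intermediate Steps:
x(L) = (-2 + L)/(7*(2 + L)) (x(L) = ((L - 2)/(L + 2))/7 = ((-2 + L)/(2 + L))/7 = (-2 + L)/(7*(2 + L)))
B(E, V) = -10/7 (B(E, V) = (-2 - 1)/(7*(2 - 1)) - 1*1 = (⅐)*(-3)/1 - 1 = (⅐)*1*(-3) - 1 = -3/7 - 1 = -10/7)
118 + B(4, -21) = 118 - 10/7 = 816/7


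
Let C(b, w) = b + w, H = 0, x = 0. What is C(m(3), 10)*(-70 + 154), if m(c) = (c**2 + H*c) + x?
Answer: 1596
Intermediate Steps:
m(c) = c**2 (m(c) = (c**2 + 0*c) + 0 = (c**2 + 0) + 0 = c**2 + 0 = c**2)
C(m(3), 10)*(-70 + 154) = (3**2 + 10)*(-70 + 154) = (9 + 10)*84 = 19*84 = 1596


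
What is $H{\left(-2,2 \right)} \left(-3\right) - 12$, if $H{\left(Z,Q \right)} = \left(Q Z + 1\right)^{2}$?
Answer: $-39$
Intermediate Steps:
$H{\left(Z,Q \right)} = \left(1 + Q Z\right)^{2}$
$H{\left(-2,2 \right)} \left(-3\right) - 12 = \left(1 + 2 \left(-2\right)\right)^{2} \left(-3\right) - 12 = \left(1 - 4\right)^{2} \left(-3\right) - 12 = \left(-3\right)^{2} \left(-3\right) - 12 = 9 \left(-3\right) - 12 = -27 - 12 = -39$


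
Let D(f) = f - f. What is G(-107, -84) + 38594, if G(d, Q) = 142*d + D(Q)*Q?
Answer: 23400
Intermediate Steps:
D(f) = 0
G(d, Q) = 142*d (G(d, Q) = 142*d + 0*Q = 142*d + 0 = 142*d)
G(-107, -84) + 38594 = 142*(-107) + 38594 = -15194 + 38594 = 23400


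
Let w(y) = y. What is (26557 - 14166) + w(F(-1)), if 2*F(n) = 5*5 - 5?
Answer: 12401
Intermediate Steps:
F(n) = 10 (F(n) = (5*5 - 5)/2 = (25 - 5)/2 = (1/2)*20 = 10)
(26557 - 14166) + w(F(-1)) = (26557 - 14166) + 10 = 12391 + 10 = 12401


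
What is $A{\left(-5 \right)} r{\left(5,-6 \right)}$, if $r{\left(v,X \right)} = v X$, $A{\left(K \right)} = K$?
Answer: $150$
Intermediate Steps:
$r{\left(v,X \right)} = X v$
$A{\left(-5 \right)} r{\left(5,-6 \right)} = - 5 \left(\left(-6\right) 5\right) = \left(-5\right) \left(-30\right) = 150$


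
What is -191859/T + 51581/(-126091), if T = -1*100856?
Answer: 2712777119/1816719128 ≈ 1.4932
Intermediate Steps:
T = -100856
-191859/T + 51581/(-126091) = -191859/(-100856) + 51581/(-126091) = -191859*(-1/100856) + 51581*(-1/126091) = 191859/100856 - 51581/126091 = 2712777119/1816719128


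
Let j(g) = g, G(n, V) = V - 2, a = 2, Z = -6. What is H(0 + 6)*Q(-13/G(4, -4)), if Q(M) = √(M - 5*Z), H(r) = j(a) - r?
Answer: -2*√1158/3 ≈ -22.686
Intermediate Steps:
G(n, V) = -2 + V
H(r) = 2 - r
Q(M) = √(30 + M) (Q(M) = √(M - 5*(-6)) = √(M + 30) = √(30 + M))
H(0 + 6)*Q(-13/G(4, -4)) = (2 - (0 + 6))*√(30 - 13/(-2 - 4)) = (2 - 1*6)*√(30 - 13/(-6)) = (2 - 6)*√(30 - 13*(-⅙)) = -4*√(30 + 13/6) = -2*√1158/3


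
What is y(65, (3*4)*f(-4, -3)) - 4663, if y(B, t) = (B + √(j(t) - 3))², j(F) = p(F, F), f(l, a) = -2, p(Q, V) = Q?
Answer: -465 + 390*I*√3 ≈ -465.0 + 675.5*I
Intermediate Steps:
j(F) = F
y(B, t) = (B + √(-3 + t))² (y(B, t) = (B + √(t - 3))² = (B + √(-3 + t))²)
y(65, (3*4)*f(-4, -3)) - 4663 = (65 + √(-3 + (3*4)*(-2)))² - 4663 = (65 + √(-3 + 12*(-2)))² - 4663 = (65 + √(-3 - 24))² - 4663 = (65 + √(-27))² - 4663 = (65 + 3*I*√3)² - 4663 = -4663 + (65 + 3*I*√3)²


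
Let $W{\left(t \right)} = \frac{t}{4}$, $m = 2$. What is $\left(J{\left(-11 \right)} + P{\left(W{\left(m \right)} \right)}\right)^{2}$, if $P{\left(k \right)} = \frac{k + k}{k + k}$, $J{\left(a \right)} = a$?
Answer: $100$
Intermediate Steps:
$W{\left(t \right)} = \frac{t}{4}$ ($W{\left(t \right)} = t \frac{1}{4} = \frac{t}{4}$)
$P{\left(k \right)} = 1$ ($P{\left(k \right)} = \frac{2 k}{2 k} = \frac{1}{2 k} 2 k = 1$)
$\left(J{\left(-11 \right)} + P{\left(W{\left(m \right)} \right)}\right)^{2} = \left(-11 + 1\right)^{2} = \left(-10\right)^{2} = 100$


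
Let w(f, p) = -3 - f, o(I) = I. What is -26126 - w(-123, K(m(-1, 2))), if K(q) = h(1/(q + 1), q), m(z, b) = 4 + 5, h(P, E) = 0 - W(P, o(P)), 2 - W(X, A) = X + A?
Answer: -26246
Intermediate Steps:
W(X, A) = 2 - A - X (W(X, A) = 2 - (X + A) = 2 - (A + X) = 2 + (-A - X) = 2 - A - X)
h(P, E) = -2 + 2*P (h(P, E) = 0 - (2 - P - P) = 0 - (2 - 2*P) = 0 + (-2 + 2*P) = -2 + 2*P)
m(z, b) = 9
K(q) = -2 + 2/(1 + q) (K(q) = -2 + 2/(q + 1) = -2 + 2/(1 + q))
-26126 - w(-123, K(m(-1, 2))) = -26126 - (-3 - 1*(-123)) = -26126 - (-3 + 123) = -26126 - 1*120 = -26126 - 120 = -26246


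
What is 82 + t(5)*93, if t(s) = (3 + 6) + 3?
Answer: 1198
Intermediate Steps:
t(s) = 12 (t(s) = 9 + 3 = 12)
82 + t(5)*93 = 82 + 12*93 = 82 + 1116 = 1198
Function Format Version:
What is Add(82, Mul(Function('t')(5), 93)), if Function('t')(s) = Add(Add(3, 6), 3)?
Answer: 1198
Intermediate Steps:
Function('t')(s) = 12 (Function('t')(s) = Add(9, 3) = 12)
Add(82, Mul(Function('t')(5), 93)) = Add(82, Mul(12, 93)) = Add(82, 1116) = 1198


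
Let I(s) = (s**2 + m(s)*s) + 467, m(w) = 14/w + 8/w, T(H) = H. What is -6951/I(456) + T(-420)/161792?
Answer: -14430413/401446400 ≈ -0.035946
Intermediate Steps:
m(w) = 22/w
I(s) = 489 + s**2 (I(s) = (s**2 + (22/s)*s) + 467 = (s**2 + 22) + 467 = (22 + s**2) + 467 = 489 + s**2)
-6951/I(456) + T(-420)/161792 = -6951/(489 + 456**2) - 420/161792 = -6951/(489 + 207936) - 420*1/161792 = -6951/208425 - 105/40448 = -6951*1/208425 - 105/40448 = -331/9925 - 105/40448 = -14430413/401446400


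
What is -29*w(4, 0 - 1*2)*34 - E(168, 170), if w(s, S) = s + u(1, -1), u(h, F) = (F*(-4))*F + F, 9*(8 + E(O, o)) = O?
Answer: 2926/3 ≈ 975.33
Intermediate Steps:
E(O, o) = -8 + O/9
u(h, F) = F - 4*F**2 (u(h, F) = (-4*F)*F + F = -4*F**2 + F = F - 4*F**2)
w(s, S) = -5 + s (w(s, S) = s - (1 - 4*(-1)) = s - (1 + 4) = s - 1*5 = s - 5 = -5 + s)
-29*w(4, 0 - 1*2)*34 - E(168, 170) = -29*(-5 + 4)*34 - (-8 + (1/9)*168) = -29*(-1)*34 - (-8 + 56/3) = 29*34 - 1*32/3 = 986 - 32/3 = 2926/3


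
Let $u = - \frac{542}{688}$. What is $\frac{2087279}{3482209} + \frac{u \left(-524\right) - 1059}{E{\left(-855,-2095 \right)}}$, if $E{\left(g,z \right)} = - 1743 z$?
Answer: $\frac{93612554042819}{156220009286970} \approx 0.59924$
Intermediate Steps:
$u = - \frac{271}{344}$ ($u = \left(-542\right) \frac{1}{688} = - \frac{271}{344} \approx -0.78779$)
$\frac{2087279}{3482209} + \frac{u \left(-524\right) - 1059}{E{\left(-855,-2095 \right)}} = \frac{2087279}{3482209} + \frac{\left(- \frac{271}{344}\right) \left(-524\right) - 1059}{\left(-1743\right) \left(-2095\right)} = 2087279 \cdot \frac{1}{3482209} + \frac{\frac{35501}{86} - 1059}{3651585} = \frac{2087279}{3482209} - \frac{7939}{44862330} = \frac{93612554042819}{156220009286970}$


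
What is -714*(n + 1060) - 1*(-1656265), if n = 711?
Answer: 391771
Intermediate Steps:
-714*(n + 1060) - 1*(-1656265) = -714*(711 + 1060) - 1*(-1656265) = -714*1771 + 1656265 = -1264494 + 1656265 = 391771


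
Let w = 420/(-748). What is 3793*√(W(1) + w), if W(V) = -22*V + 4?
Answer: 3793*I*√649077/187 ≈ 16341.0*I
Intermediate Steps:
W(V) = 4 - 22*V
w = -105/187 (w = 420*(-1/748) = -105/187 ≈ -0.56150)
3793*√(W(1) + w) = 3793*√((4 - 22*1) - 105/187) = 3793*√((4 - 22) - 105/187) = 3793*√(-18 - 105/187) = 3793*√(-3471/187) = 3793*(I*√649077/187) = 3793*I*√649077/187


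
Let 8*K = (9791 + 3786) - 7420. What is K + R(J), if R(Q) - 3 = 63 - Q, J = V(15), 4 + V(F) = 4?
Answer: 6685/8 ≈ 835.63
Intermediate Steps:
V(F) = 0 (V(F) = -4 + 4 = 0)
J = 0
R(Q) = 66 - Q (R(Q) = 3 + (63 - Q) = 66 - Q)
K = 6157/8 (K = ((9791 + 3786) - 7420)/8 = (13577 - 7420)/8 = (⅛)*6157 = 6157/8 ≈ 769.63)
K + R(J) = 6157/8 + (66 - 1*0) = 6157/8 + (66 + 0) = 6157/8 + 66 = 6685/8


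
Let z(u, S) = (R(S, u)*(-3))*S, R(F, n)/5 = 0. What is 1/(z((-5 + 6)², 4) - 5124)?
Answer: -1/5124 ≈ -0.00019516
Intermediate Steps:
R(F, n) = 0 (R(F, n) = 5*0 = 0)
z(u, S) = 0 (z(u, S) = (0*(-3))*S = 0*S = 0)
1/(z((-5 + 6)², 4) - 5124) = 1/(0 - 5124) = 1/(-5124) = -1/5124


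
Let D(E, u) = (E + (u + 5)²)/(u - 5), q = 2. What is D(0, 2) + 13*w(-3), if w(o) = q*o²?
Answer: 653/3 ≈ 217.67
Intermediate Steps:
D(E, u) = (E + (5 + u)²)/(-5 + u)
w(o) = 2*o²
D(0, 2) + 13*w(-3) = (0 + (5 + 2)²)/(-5 + 2) + 13*(2*(-3)²) = (0 + 7²)/(-3) + 13*(2*9) = -(0 + 49)/3 + 13*18 = -⅓*49 + 234 = -49/3 + 234 = 653/3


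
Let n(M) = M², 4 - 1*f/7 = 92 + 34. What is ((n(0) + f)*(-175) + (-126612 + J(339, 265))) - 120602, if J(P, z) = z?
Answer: -97499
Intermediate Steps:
f = -854 (f = 28 - 7*(92 + 34) = 28 - 7*126 = 28 - 882 = -854)
((n(0) + f)*(-175) + (-126612 + J(339, 265))) - 120602 = ((0² - 854)*(-175) + (-126612 + 265)) - 120602 = ((0 - 854)*(-175) - 126347) - 120602 = (-854*(-175) - 126347) - 120602 = (149450 - 126347) - 120602 = 23103 - 120602 = -97499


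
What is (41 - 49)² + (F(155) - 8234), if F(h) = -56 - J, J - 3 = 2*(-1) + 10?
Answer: -8237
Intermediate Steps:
J = 11 (J = 3 + (2*(-1) + 10) = 3 + (-2 + 10) = 3 + 8 = 11)
F(h) = -67 (F(h) = -56 - 1*11 = -56 - 11 = -67)
(41 - 49)² + (F(155) - 8234) = (41 - 49)² + (-67 - 8234) = (-8)² - 8301 = 64 - 8301 = -8237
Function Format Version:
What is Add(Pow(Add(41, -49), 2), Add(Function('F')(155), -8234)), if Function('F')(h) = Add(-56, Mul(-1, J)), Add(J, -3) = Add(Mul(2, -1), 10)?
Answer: -8237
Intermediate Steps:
J = 11 (J = Add(3, Add(Mul(2, -1), 10)) = Add(3, Add(-2, 10)) = Add(3, 8) = 11)
Function('F')(h) = -67 (Function('F')(h) = Add(-56, Mul(-1, 11)) = Add(-56, -11) = -67)
Add(Pow(Add(41, -49), 2), Add(Function('F')(155), -8234)) = Add(Pow(Add(41, -49), 2), Add(-67, -8234)) = Add(Pow(-8, 2), -8301) = Add(64, -8301) = -8237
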